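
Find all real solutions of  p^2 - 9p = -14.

p = 2 or p = 7

Bring every term to one side: p^2 - 9p + 14 = 0.
Factor: (p - 2)(p - 7) = 0.
So p = 2 or p = 7.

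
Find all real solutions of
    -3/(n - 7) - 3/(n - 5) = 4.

n = 4 or n = 6.5

Multiply both sides by (n - 7)(n - 5):
-3(n - 5) - 3(n - 7) = 4(n - 7)(n - 5).
Expand and collect terms: 4n² - 42n + 104 = 0.
Factor or apply the quadratic formula: n = 6.5 or n = 4.
Neither value makes a denominator zero (n ≠ 7, n ≠ 5), so both are valid.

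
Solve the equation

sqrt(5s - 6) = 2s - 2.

s = 1.25 or s = 2

Square both sides: 5s - 6 = (2s - 2)^2.
Expand and rearrange: 4s^2 - 13s + 10 = 0.
Solving gives s = 2 or s = 1.25.
Check each candidate in the original equation:
  s = 2: sqrt(4) = 2, while 2s - 2 = 2 — valid.
  s = 1.25: sqrt(0.25) = 0.5, while 2s - 2 = 0.5 — valid.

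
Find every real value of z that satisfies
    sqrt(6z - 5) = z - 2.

z = 9

Square both sides: 6z - 5 = (z - 2)^2.
Expand and rearrange: z^2 - 10z + 9 = 0.
Solving gives z = 9 or z = 1.
Check each candidate in the original equation:
  z = 9: sqrt(49) = 7, while z - 2 = 7 — valid.
  z = 1: sqrt(1) = 1, while z - 2 = -1 — extraneous.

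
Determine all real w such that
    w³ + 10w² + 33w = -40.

Rearrange: w³ + 10w² + 33w + 40 = 0.
Possible rational roots are divisors of 40. Testing w = -5 gives 0, so (w + 5) is a factor.
Divide: w³ + 10w² + 33w + 40 = (w + 5)(w² + 5w + 8).
The quadratic w² + 5w + 8 has discriminant -7 < 0, so no further real roots.

w = -5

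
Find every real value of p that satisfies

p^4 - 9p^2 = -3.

p = -2.9417 or p = -0.5888 or p = 0.5888 or p = 2.9417

Let u = p^2. The equation becomes u^2 - 9u + 3 = 0.
By the quadratic formula, u = sqrt(69)/2 + 9/2 or u = 9/2 - sqrt(69)/2.
p^2 = sqrt(69)/2 + 9/2 gives p = +/-sqrt(sqrt(69)/2 + 9/2) ~= +/-2.9417.
p^2 = 9/2 - sqrt(69)/2 gives p = +/-sqrt(9/2 - sqrt(69)/2) ~= +/-0.5888.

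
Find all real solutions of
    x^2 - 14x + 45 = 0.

Factor: (x - 5)(x - 9) = 0.
So x = 5 or x = 9.

x = 5 or x = 9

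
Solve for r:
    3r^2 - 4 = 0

r = -1.1547 or r = 1.1547

Discriminant: (0)^2 - 4*3*(-4) = 48.
Quadratic formula: r = (0 +/- sqrt(48)) / 6.
So r = 2*sqrt(3)/3 ~= 1.1547 or r = -2*sqrt(3)/3 ~= -1.1547.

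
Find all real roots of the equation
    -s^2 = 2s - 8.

Bring every term to one side: -s^2 - 2s + 8 = 0.
Factor: -1(s + 4)(s - 2) = 0.
So s = -4 or s = 2.

s = -4 or s = 2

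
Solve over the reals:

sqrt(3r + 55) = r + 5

Square both sides: 3r + 55 = (r + 5)^2.
Expand and rearrange: r^2 + 7r - 30 = 0.
Solving gives r = 3 or r = -10.
Check each candidate in the original equation:
  r = 3: sqrt(64) = 8, while r + 5 = 8 — valid.
  r = -10: sqrt(25) = 5, while r + 5 = -5 — extraneous.

r = 3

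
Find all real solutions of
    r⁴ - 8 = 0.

r = -1.6818 or r = 1.6818

Let u = r². The equation becomes u² - 8 = 0.
By the quadratic formula, u = 2·√(2) or u = -2·√(2).
r² = 2·√(2) gives r = ±2^(3/4) ≈ ±1.6818.
r² = -2·√(2) < 0 has no real solution.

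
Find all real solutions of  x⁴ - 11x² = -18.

x = -3 or x = -1.4142 or x = 1.4142 or x = 3

Let u = x². The equation becomes u² - 11u + 18 = 0.
Factor: (u - 9)(u - 2) = 0, so u = 9 or u = 2.
x² = 9 gives x = ±3.
x² = 2 gives x = ±√(2) ≈ ±1.4142.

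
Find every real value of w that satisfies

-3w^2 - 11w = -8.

w = -4.2885 or w = 0.6218

Rearrange to standard form: -3w^2 - 11w + 8 = 0.
Discriminant: (-11)^2 - 4*(-3)*8 = 217.
Quadratic formula: w = (11 +/- sqrt(217)) / (-6).
So w = -sqrt(217)/6 - 11/6 ~= -4.2885 or w = -11/6 + sqrt(217)/6 ~= 0.6218.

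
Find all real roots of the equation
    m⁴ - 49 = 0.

Let u = m². The equation becomes u² - 49 = 0.
Factor: (u + 7)(u - 7) = 0, so u = -7 or u = 7.
m² = -7 < 0 has no real solution.
m² = 7 gives m = ±√(7) ≈ ±2.6458.

m = -2.6458 or m = 2.6458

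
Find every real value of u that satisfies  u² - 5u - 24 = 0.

u = -3 or u = 8

Factor: (u + 3)(u - 8) = 0.
So u = -3 or u = 8.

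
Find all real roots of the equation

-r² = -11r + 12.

Rearrange to standard form: -r² + 11r - 12 = 0.
Discriminant: (11)² − 4·(-1)·(-12) = 73.
Quadratic formula: r = (-11 ± √73) / (-2).
So r = 11/2 - √(73)/2 ≈ 1.228 or r = √(73)/2 + 11/2 ≈ 9.772.

r = 1.228 or r = 9.772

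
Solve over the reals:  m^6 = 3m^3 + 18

m = -1.4422 or m = 1.8171

Let u = m^3. The equation becomes u^2 - 3u - 18 = 0.
Factor: (u - 6)(u + 3) = 0, so u = 6 or u = -3.
m^3 = 6 gives m = (6)^(1/3) ~= 1.8171.
m^3 = -3 gives m = -(3)^(1/3) ~= -1.4422.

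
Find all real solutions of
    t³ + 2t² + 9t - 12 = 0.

t = 1

Possible rational roots are divisors of -12. Testing t = 1 gives 0, so (t - 1) is a factor.
Divide: t³ + 2t² + 9t - 12 = (t - 1)(t² + 3t + 12).
The quadratic t² + 3t + 12 has discriminant -39 < 0, so no further real roots.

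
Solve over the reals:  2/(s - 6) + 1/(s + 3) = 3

s = -2.6904 or s = 6.6904

Multiply both sides by (s - 6)(s + 3):
2(s + 3) + (s - 6) = 3(s - 6)(s + 3).
Expand and collect terms: 3s² - 12s - 54 = 0.
By the quadratic formula, s = (12 ± √792) / 6, so s ≈ 6.6904 or s ≈ -2.6904.
Neither value makes a denominator zero (s ≠ 6, s ≠ -3), so both are valid.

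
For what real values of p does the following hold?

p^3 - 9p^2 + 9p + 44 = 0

p = -1.6533 or p = 4 or p = 6.6533

Possible rational roots are divisors of 44. Testing p = 4 gives 0, so (p - 4) is a factor.
Divide: p^3 - 9p^2 + 9p + 44 = (p - 4)(p^2 - 5p - 11).
Apply the quadratic formula to p^2 - 5p - 11 = 0: p = (5 +/- sqrt(69))/2, i.e. p ~= 6.6533 or p ~= -1.6533.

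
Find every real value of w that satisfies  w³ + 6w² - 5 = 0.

Possible rational roots are divisors of -5. Testing w = -1 gives 0, so (w + 1) is a factor.
Divide: w³ + 6w² - 5 = (w + 1)(w² + 5w - 5).
Apply the quadratic formula to w² + 5w - 5 = 0: w = (-5 ± √45)/2, i.e. w ≈ 0.8541 or w ≈ -5.8541.

w = -5.8541 or w = -1 or w = 0.8541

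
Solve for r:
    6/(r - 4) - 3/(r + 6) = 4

Multiply both sides by (r - 4)(r + 6):
6(r + 6) - 3(r - 4) = 4(r - 4)(r + 6).
Expand and collect terms: 4r^2 + 5r - 144 = 0.
By the quadratic formula, r = (-5 +/- sqrt(2329)) / 8, so r ~= 5.4075 or r ~= -6.6575.
Neither value makes a denominator zero (r != 4, r != -6), so both are valid.

r = -6.6575 or r = 5.4075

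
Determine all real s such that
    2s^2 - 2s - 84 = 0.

Factor: 2(s - 7)(s + 6) = 0.
So s = 7 or s = -6.

s = -6 or s = 7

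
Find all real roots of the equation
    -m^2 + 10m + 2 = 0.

Discriminant: (10)^2 - 4*(-1)*2 = 108.
Quadratic formula: m = (-10 +/- sqrt(108)) / (-2).
So m = 5 - 3*sqrt(3) ~= -0.1962 or m = 5 + 3*sqrt(3) ~= 10.1962.

m = -0.1962 or m = 10.1962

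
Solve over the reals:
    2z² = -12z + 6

Rearrange to standard form: 2z² + 12z - 6 = 0.
Discriminant: (12)² − 4·2·(-6) = 192.
Quadratic formula: z = (-12 ± √192) / 4.
So z = -3 + 2·√(3) ≈ 0.4641 or z = -2·√(3) - 3 ≈ -6.4641.

z = -6.4641 or z = 0.4641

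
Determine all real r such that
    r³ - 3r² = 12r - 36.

Rearrange: r³ - 3r² - 12r + 36 = 0.
Possible rational roots are divisors of 36. Testing r = 3 gives 0, so (r - 3) is a factor.
Divide: r³ - 3r² - 12r + 36 = (r - 3)(r² - 12).
Apply the quadratic formula to r² - 12 = 0: r = (0 ± √48)/2, i.e. r ≈ 3.4641 or r ≈ -3.4641.

r = -3.4641 or r = 3 or r = 3.4641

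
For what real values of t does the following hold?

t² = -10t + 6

t = -10.5678 or t = 0.5678

Rearrange to standard form: t² + 10t - 6 = 0.
Discriminant: (10)² − 4·1·(-6) = 124.
Quadratic formula: t = (-10 ± √124) / 2.
So t = -5 + √(31) ≈ 0.5678 or t = -√(31) - 5 ≈ -10.5678.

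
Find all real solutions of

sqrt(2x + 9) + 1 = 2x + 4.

Isolate the radical: sqrt(2x + 9) = 2x + 3.
Square both sides: 2x + 9 = (2x + 3)^2.
Expand and rearrange: 4x^2 + 10x = 0.
Solving gives x = 0 or x = -2.5.
Check each candidate in the original equation:
  x = 0: sqrt(9) = 3, while 2x + 3 = 3 — valid.
  x = -2.5: sqrt(4) = 2, while 2x + 3 = -2 — extraneous.

x = 0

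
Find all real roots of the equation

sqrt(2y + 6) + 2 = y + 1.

y = 5

Isolate the radical: sqrt(2y + 6) = y - 1.
Square both sides: 2y + 6 = (y - 1)^2.
Expand and rearrange: y^2 - 4y - 5 = 0.
Solving gives y = 5 or y = -1.
Check each candidate in the original equation:
  y = 5: sqrt(16) = 4, while y - 1 = 4 — valid.
  y = -1: sqrt(4) = 2, while y - 1 = -2 — extraneous.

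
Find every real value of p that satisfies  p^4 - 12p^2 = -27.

p = -3 or p = -1.7321 or p = 1.7321 or p = 3

Let u = p^2. The equation becomes u^2 - 12u + 27 = 0.
Factor: (u - 9)(u - 3) = 0, so u = 9 or u = 3.
p^2 = 9 gives p = +/-3.
p^2 = 3 gives p = +/-sqrt(3) ~= +/-1.7321.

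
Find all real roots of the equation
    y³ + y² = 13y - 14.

Rearrange: y³ + y² - 13y + 14 = 0.
Possible rational roots are divisors of 14. Testing y = 2 gives 0, so (y - 2) is a factor.
Divide: y³ + y² - 13y + 14 = (y - 2)(y² + 3y - 7).
Apply the quadratic formula to y² + 3y - 7 = 0: y = (-3 ± √37)/2, i.e. y ≈ 1.5414 or y ≈ -4.5414.

y = -4.5414 or y = 1.5414 or y = 2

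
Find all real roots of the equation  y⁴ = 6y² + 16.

Let u = y². The equation becomes u² - 6u - 16 = 0.
Factor: (u - 8)(u + 2) = 0, so u = 8 or u = -2.
y² = 8 gives y = ±2·√(2) ≈ ±2.8284.
y² = -2 < 0 has no real solution.

y = -2.8284 or y = 2.8284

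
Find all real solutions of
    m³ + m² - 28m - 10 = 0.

Possible rational roots are divisors of -10. Testing m = 5 gives 0, so (m - 5) is a factor.
Divide: m³ + m² - 28m - 10 = (m - 5)(m² + 6m + 2).
Apply the quadratic formula to m² + 6m + 2 = 0: m = (-6 ± √28)/2, i.e. m ≈ -0.3542 or m ≈ -5.6458.

m = -5.6458 or m = -0.3542 or m = 5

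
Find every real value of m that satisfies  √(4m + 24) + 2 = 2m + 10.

Isolate the radical: √(4m + 24) = 2m + 8.
Square both sides: 4m + 24 = (2m + 8)².
Expand and rearrange: 4m² + 28m + 40 = 0.
Solving gives m = -2 or m = -5.
Check each candidate in the original equation:
  m = -2: √(16) = 4, while 2m + 8 = 4 — valid.
  m = -5: √(4) = 2, while 2m + 8 = -2 — extraneous.

m = -2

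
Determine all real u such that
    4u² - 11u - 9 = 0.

u = -0.6599 or u = 3.4099

Discriminant: (-11)² − 4·4·(-9) = 265.
Quadratic formula: u = (11 ± √265) / 8.
So u = 11/8 + √(265)/8 ≈ 3.4099 or u = 11/8 - √(265)/8 ≈ -0.6599.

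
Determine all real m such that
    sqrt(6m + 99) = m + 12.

Square both sides: 6m + 99 = (m + 12)^2.
Expand and rearrange: m^2 + 18m + 45 = 0.
Solving gives m = -3 or m = -15.
Check each candidate in the original equation:
  m = -3: sqrt(81) = 9, while m + 12 = 9 — valid.
  m = -15: sqrt(9) = 3, while m + 12 = -3 — extraneous.

m = -3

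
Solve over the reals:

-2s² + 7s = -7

s = -0.8117 or s = 4.3117

Rearrange to standard form: -2s² + 7s + 7 = 0.
Discriminant: (7)² − 4·(-2)·7 = 105.
Quadratic formula: s = (-7 ± √105) / (-4).
So s = 7/4 - √(105)/4 ≈ -0.8117 or s = 7/4 + √(105)/4 ≈ 4.3117.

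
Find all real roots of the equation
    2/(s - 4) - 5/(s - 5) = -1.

Multiply both sides by (s - 4)(s - 5):
2(s - 5) - 5(s - 4) = -(s - 4)(s - 5).
Expand and collect terms: -s² + 12s - 30 = 0.
By the quadratic formula, s = (-12 ± √24) / -2, so s ≈ 3.5505 or s ≈ 8.4495.
Neither value makes a denominator zero (s ≠ 4, s ≠ 5), so both are valid.

s = 3.5505 or s = 8.4495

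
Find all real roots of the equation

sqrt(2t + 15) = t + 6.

t = -3

Square both sides: 2t + 15 = (t + 6)^2.
Expand and rearrange: t^2 + 10t + 21 = 0.
Solving gives t = -3 or t = -7.
Check each candidate in the original equation:
  t = -3: sqrt(9) = 3, while t + 6 = 3 — valid.
  t = -7: sqrt(1) = 1, while t + 6 = -1 — extraneous.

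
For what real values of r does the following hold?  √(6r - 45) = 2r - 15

r = 7.5 or r = 9

Square both sides: 6r - 45 = (2r - 15)².
Expand and rearrange: 4r² - 66r + 270 = 0.
Solving gives r = 9 or r = 7.5.
Check each candidate in the original equation:
  r = 9: √(9) = 3, while 2r - 15 = 3 — valid.
  r = 7.5: √(0) = 0, while 2r - 15 = 0 — valid.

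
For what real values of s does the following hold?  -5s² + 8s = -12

Rearrange to standard form: -5s² + 8s + 12 = 0.
Discriminant: (8)² − 4·(-5)·12 = 304.
Quadratic formula: s = (-8 ± √304) / (-10).
So s = 4/5 - 2·√(19)/5 ≈ -0.9436 or s = 4/5 + 2·√(19)/5 ≈ 2.5436.

s = -0.9436 or s = 2.5436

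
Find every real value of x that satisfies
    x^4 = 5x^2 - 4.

Let u = x^2. The equation becomes u^2 - 5u + 4 = 0.
Factor: (u - 1)(u - 4) = 0, so u = 1 or u = 4.
x^2 = 1 gives x = +/-1.
x^2 = 4 gives x = +/-2.

x = -2 or x = -1 or x = 1 or x = 2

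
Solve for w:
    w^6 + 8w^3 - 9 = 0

Let u = w^3. The equation becomes u^2 + 8u - 9 = 0.
Factor: (u + 9)(u - 1) = 0, so u = -9 or u = 1.
w^3 = -9 gives w = -(9)^(1/3) ~= -2.0801.
w^3 = 1 gives w = 1.

w = -2.0801 or w = 1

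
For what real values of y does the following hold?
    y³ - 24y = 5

Rearrange: y³ - 24y - 5 = 0.
Possible rational roots are divisors of -5. Testing y = 5 gives 0, so (y - 5) is a factor.
Divide: y³ - 24y - 5 = (y - 5)(y² + 5y + 1).
Apply the quadratic formula to y² + 5y + 1 = 0: y = (-5 ± √21)/2, i.e. y ≈ -0.2087 or y ≈ -4.7913.

y = -4.7913 or y = -0.2087 or y = 5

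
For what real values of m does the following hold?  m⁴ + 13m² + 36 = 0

No real solutions.

Let u = m². The equation becomes u² + 13u + 36 = 0.
Factor: (u + 9)(u + 4) = 0, so u = -9 or u = -4.
m² = -9 < 0 has no real solution.
m² = -4 < 0 has no real solution.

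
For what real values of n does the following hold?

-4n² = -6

Rearrange to standard form: -4n² + 6 = 0.
Discriminant: (0)² − 4·(-4)·6 = 96.
Quadratic formula: n = (0 ± √96) / (-8).
So n = -√(6)/2 ≈ -1.2247 or n = √(6)/2 ≈ 1.2247.

n = -1.2247 or n = 1.2247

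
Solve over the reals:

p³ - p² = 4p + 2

Rearrange: p³ - p² - 4p - 2 = 0.
Possible rational roots are divisors of -2. Testing p = -1 gives 0, so (p + 1) is a factor.
Divide: p³ - p² - 4p - 2 = (p + 1)(p² - 2p - 2).
Apply the quadratic formula to p² - 2p - 2 = 0: p = (2 ± √12)/2, i.e. p ≈ 2.7321 or p ≈ -0.7321.

p = -1 or p = -0.7321 or p = 2.7321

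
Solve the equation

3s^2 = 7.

s = -1.5275 or s = 1.5275

Rearrange to standard form: 3s^2 - 7 = 0.
Discriminant: (0)^2 - 4*3*(-7) = 84.
Quadratic formula: s = (0 +/- sqrt(84)) / 6.
So s = sqrt(21)/3 ~= 1.5275 or s = -sqrt(21)/3 ~= -1.5275.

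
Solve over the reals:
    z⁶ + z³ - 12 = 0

Let u = z³. The equation becomes u² + u - 12 = 0.
Factor: (u + 4)(u - 3) = 0, so u = -4 or u = 3.
z³ = -4 gives z = -∛(4) ≈ -1.5874.
z³ = 3 gives z = ∛(3) ≈ 1.4422.

z = -1.5874 or z = 1.4422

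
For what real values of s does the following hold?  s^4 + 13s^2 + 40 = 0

No real solutions.

Let u = s^2. The equation becomes u^2 + 13u + 40 = 0.
Factor: (u + 5)(u + 8) = 0, so u = -5 or u = -8.
s^2 = -5 < 0 has no real solution.
s^2 = -8 < 0 has no real solution.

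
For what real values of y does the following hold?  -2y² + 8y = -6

Rearrange to standard form: -2y² + 8y + 6 = 0.
Discriminant: (8)² − 4·(-2)·6 = 112.
Quadratic formula: y = (-8 ± √112) / (-4).
So y = 2 - √(7) ≈ -0.6458 or y = 2 + √(7) ≈ 4.6458.

y = -0.6458 or y = 4.6458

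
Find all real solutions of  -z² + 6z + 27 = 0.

z = -3 or z = 9

Factor: -1(z + 3)(z - 9) = 0.
So z = -3 or z = 9.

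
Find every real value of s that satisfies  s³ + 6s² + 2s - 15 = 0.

Possible rational roots are divisors of -15. Testing s = -5 gives 0, so (s + 5) is a factor.
Divide: s³ + 6s² + 2s - 15 = (s + 5)(s² + s - 3).
Apply the quadratic formula to s² + s - 3 = 0: s = (-1 ± √13)/2, i.e. s ≈ 1.3028 or s ≈ -2.3028.

s = -5 or s = -2.3028 or s = 1.3028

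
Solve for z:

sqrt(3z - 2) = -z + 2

Square both sides: 3z - 2 = (-z + 2)^2.
Expand and rearrange: z^2 - 7z + 6 = 0.
Solving gives z = 6 or z = 1.
Check each candidate in the original equation:
  z = 6: sqrt(16) = 4, while -z + 2 = -4 — extraneous.
  z = 1: sqrt(1) = 1, while -z + 2 = 1 — valid.

z = 1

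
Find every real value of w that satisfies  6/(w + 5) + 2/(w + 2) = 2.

w = -3.3028 or w = 0.3028

Multiply both sides by (w + 5)(w + 2):
6(w + 2) + 2(w + 5) = 2(w + 5)(w + 2).
Expand and collect terms: 2w² + 6w - 2 = 0.
By the quadratic formula, w = (-6 ± √52) / 4, so w ≈ 0.3028 or w ≈ -3.3028.
Neither value makes a denominator zero (w ≠ -5, w ≠ -2), so both are valid.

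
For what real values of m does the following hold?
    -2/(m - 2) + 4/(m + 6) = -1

m = -9.4031 or m = 3.4031

Multiply both sides by (m - 2)(m + 6):
-2(m + 6) + 4(m - 2) = -(m - 2)(m + 6).
Expand and collect terms: -m² - 6m + 32 = 0.
By the quadratic formula, m = (6 ± √164) / -2, so m ≈ -9.4031 or m ≈ 3.4031.
Neither value makes a denominator zero (m ≠ 2, m ≠ -6), so both are valid.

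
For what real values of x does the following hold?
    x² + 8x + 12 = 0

x = -6 or x = -2

Factor: (x + 6)(x + 2) = 0.
So x = -6 or x = -2.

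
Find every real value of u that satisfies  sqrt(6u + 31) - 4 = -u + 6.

Isolate the radical: sqrt(6u + 31) = -u + 10.
Square both sides: 6u + 31 = (-u + 10)^2.
Expand and rearrange: u^2 - 26u + 69 = 0.
Solving gives u = 23 or u = 3.
Check each candidate in the original equation:
  u = 23: sqrt(169) = 13, while -u + 10 = -13 — extraneous.
  u = 3: sqrt(49) = 7, while -u + 10 = 7 — valid.

u = 3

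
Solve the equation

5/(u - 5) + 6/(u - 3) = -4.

Multiply both sides by (u - 5)(u - 3):
5(u - 3) + 6(u - 5) = -4(u - 5)(u - 3).
Expand and collect terms: -4u² + 21u - 15 = 0.
By the quadratic formula, u = (-21 ± √201) / -8, so u ≈ 0.8528 or u ≈ 4.3972.
Neither value makes a denominator zero (u ≠ 5, u ≠ 3), so both are valid.

u = 0.8528 or u = 4.3972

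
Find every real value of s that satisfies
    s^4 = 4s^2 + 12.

Let u = s^2. The equation becomes u^2 - 4u - 12 = 0.
Factor: (u - 6)(u + 2) = 0, so u = 6 or u = -2.
s^2 = 6 gives s = +/-sqrt(6) ~= +/-2.4495.
s^2 = -2 < 0 has no real solution.

s = -2.4495 or s = 2.4495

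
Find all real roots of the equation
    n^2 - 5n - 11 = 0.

n = -1.6533 or n = 6.6533

Discriminant: (-5)^2 - 4*1*(-11) = 69.
Quadratic formula: n = (5 +/- sqrt(69)) / 2.
So n = 5/2 + sqrt(69)/2 ~= 6.6533 or n = 5/2 - sqrt(69)/2 ~= -1.6533.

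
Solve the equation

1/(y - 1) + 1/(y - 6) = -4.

y = 0.7375 or y = 5.7625

Multiply both sides by (y - 1)(y - 6):
(y - 6) + (y - 1) = -4(y - 1)(y - 6).
Expand and collect terms: -4y^2 + 26y - 17 = 0.
By the quadratic formula, y = (-26 +/- sqrt(404)) / -8, so y ~= 0.7375 or y ~= 5.7625.
Neither value makes a denominator zero (y != 1, y != 6), so both are valid.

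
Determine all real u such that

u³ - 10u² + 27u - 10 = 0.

Possible rational roots are divisors of -10. Testing u = 5 gives 0, so (u - 5) is a factor.
Divide: u³ - 10u² + 27u - 10 = (u - 5)(u² - 5u + 2).
Apply the quadratic formula to u² - 5u + 2 = 0: u = (5 ± √17)/2, i.e. u ≈ 4.5616 or u ≈ 0.4384.

u = 0.4384 or u = 4.5616 or u = 5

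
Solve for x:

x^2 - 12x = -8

Rearrange to standard form: x^2 - 12x + 8 = 0.
Discriminant: (-12)^2 - 4*1*8 = 112.
Quadratic formula: x = (12 +/- sqrt(112)) / 2.
So x = 2*sqrt(7) + 6 ~= 11.2915 or x = 6 - 2*sqrt(7) ~= 0.7085.

x = 0.7085 or x = 11.2915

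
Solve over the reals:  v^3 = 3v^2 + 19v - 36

Rearrange: v^3 - 3v^2 - 19v + 36 = 0.
Possible rational roots are divisors of 36. Testing v = -4 gives 0, so (v + 4) is a factor.
Divide: v^3 - 3v^2 - 19v + 36 = (v + 4)(v^2 - 7v + 9).
Apply the quadratic formula to v^2 - 7v + 9 = 0: v = (7 +/- sqrt(13))/2, i.e. v ~= 5.3028 or v ~= 1.6972.

v = -4 or v = 1.6972 or v = 5.3028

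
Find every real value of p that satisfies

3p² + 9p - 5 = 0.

Discriminant: (9)² − 4·3·(-5) = 141.
Quadratic formula: p = (-9 ± √141) / 6.
So p = -3/2 + √(141)/6 ≈ 0.4791 or p = -√(141)/6 - 3/2 ≈ -3.4791.

p = -3.4791 or p = 0.4791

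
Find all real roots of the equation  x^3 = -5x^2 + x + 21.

x = -3.8284 or x = -3 or x = 1.8284

Rearrange: x^3 + 5x^2 - x - 21 = 0.
Possible rational roots are divisors of -21. Testing x = -3 gives 0, so (x + 3) is a factor.
Divide: x^3 + 5x^2 - x - 21 = (x + 3)(x^2 + 2x - 7).
Apply the quadratic formula to x^2 + 2x - 7 = 0: x = (-2 +/- sqrt(32))/2, i.e. x ~= 1.8284 or x ~= -3.8284.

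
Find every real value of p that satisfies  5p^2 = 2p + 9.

Rearrange to standard form: 5p^2 - 2p - 9 = 0.
Discriminant: (-2)^2 - 4*5*(-9) = 184.
Quadratic formula: p = (2 +/- sqrt(184)) / 10.
So p = 1/5 + sqrt(46)/5 ~= 1.5565 or p = 1/5 - sqrt(46)/5 ~= -1.1565.

p = -1.1565 or p = 1.5565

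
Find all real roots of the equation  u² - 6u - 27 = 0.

Factor: (u + 3)(u - 9) = 0.
So u = -3 or u = 9.

u = -3 or u = 9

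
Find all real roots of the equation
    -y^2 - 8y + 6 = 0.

Discriminant: (-8)^2 - 4*(-1)*6 = 88.
Quadratic formula: y = (8 +/- sqrt(88)) / (-2).
So y = -sqrt(22) - 4 ~= -8.6904 or y = -4 + sqrt(22) ~= 0.6904.

y = -8.6904 or y = 0.6904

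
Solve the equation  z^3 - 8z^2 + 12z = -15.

z = -0.7913 or z = 3.7913 or z = 5

Rearrange: z^3 - 8z^2 + 12z + 15 = 0.
Possible rational roots are divisors of 15. Testing z = 5 gives 0, so (z - 5) is a factor.
Divide: z^3 - 8z^2 + 12z + 15 = (z - 5)(z^2 - 3z - 3).
Apply the quadratic formula to z^2 - 3z - 3 = 0: z = (3 +/- sqrt(21))/2, i.e. z ~= 3.7913 or z ~= -0.7913.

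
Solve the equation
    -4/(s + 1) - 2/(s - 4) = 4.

Multiply both sides by (s + 1)(s - 4):
-4(s - 4) - 2(s + 1) = 4(s + 1)(s - 4).
Expand and collect terms: 4s^2 - 6s - 30 = 0.
By the quadratic formula, s = (6 +/- sqrt(516)) / 8, so s ~= 3.5895 or s ~= -2.0895.
Neither value makes a denominator zero (s != -1, s != 4), so both are valid.

s = -2.0895 or s = 3.5895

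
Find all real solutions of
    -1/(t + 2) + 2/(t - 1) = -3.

t = -1.5486 or t = 0.2153

Multiply both sides by (t + 2)(t - 1):
-(t - 1) + 2(t + 2) = -3(t + 2)(t - 1).
Expand and collect terms: -3t² - 4t + 1 = 0.
By the quadratic formula, t = (4 ± √28) / -6, so t ≈ -1.5486 or t ≈ 0.2153.
Neither value makes a denominator zero (t ≠ -2, t ≠ 1), so both are valid.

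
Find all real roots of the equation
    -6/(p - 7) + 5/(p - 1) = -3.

p = -0.3086 or p = 8.6419

Multiply both sides by (p - 7)(p - 1):
-6(p - 1) + 5(p - 7) = -3(p - 7)(p - 1).
Expand and collect terms: -3p² + 25p + 8 = 0.
By the quadratic formula, p = (-25 ± √721) / -6, so p ≈ -0.3086 or p ≈ 8.6419.
Neither value makes a denominator zero (p ≠ 7, p ≠ 1), so both are valid.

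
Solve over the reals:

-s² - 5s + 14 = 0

s = -7 or s = 2

Factor: -1(s + 7)(s - 2) = 0.
So s = -7 or s = 2.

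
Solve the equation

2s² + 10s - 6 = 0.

Discriminant: (10)² − 4·2·(-6) = 148.
Quadratic formula: s = (-10 ± √148) / 4.
So s = -5/2 + √(37)/2 ≈ 0.5414 or s = -√(37)/2 - 5/2 ≈ -5.5414.

s = -5.5414 or s = 0.5414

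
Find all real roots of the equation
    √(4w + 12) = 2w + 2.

Square both sides: 4w + 12 = (2w + 2)².
Expand and rearrange: 4w² + 4w - 8 = 0.
Solving gives w = 1 or w = -2.
Check each candidate in the original equation:
  w = 1: √(16) = 4, while 2w + 2 = 4 — valid.
  w = -2: √(4) = 2, while 2w + 2 = -2 — extraneous.

w = 1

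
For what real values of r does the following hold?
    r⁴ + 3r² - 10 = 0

Let u = r². The equation becomes u² + 3u - 10 = 0.
Factor: (u + 5)(u - 2) = 0, so u = -5 or u = 2.
r² = -5 < 0 has no real solution.
r² = 2 gives r = ±√(2) ≈ ±1.4142.

r = -1.4142 or r = 1.4142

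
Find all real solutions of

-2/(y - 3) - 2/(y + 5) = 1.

y = -7.4721 or y = 1.4721

Multiply both sides by (y - 3)(y + 5):
-2(y + 5) - 2(y - 3) = (y - 3)(y + 5).
Expand and collect terms: y² + 6y - 11 = 0.
By the quadratic formula, y = (-6 ± √80) / 2, so y ≈ 1.4721 or y ≈ -7.4721.
Neither value makes a denominator zero (y ≠ 3, y ≠ -5), so both are valid.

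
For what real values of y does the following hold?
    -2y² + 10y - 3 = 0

Discriminant: (10)² − 4·(-2)·(-3) = 76.
Quadratic formula: y = (-10 ± √76) / (-4).
So y = 5/2 - √(19)/2 ≈ 0.3206 or y = √(19)/2 + 5/2 ≈ 4.6794.

y = 0.3206 or y = 4.6794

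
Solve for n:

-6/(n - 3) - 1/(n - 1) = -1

n = 1.228 or n = 9.772

Multiply both sides by (n - 3)(n - 1):
-6(n - 1) - (n - 3) = -(n - 3)(n - 1).
Expand and collect terms: -n^2 + 11n - 12 = 0.
By the quadratic formula, n = (-11 +/- sqrt(73)) / -2, so n ~= 1.228 or n ~= 9.772.
Neither value makes a denominator zero (n != 3, n != 1), so both are valid.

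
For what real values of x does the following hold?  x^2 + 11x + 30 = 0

Factor: (x + 6)(x + 5) = 0.
So x = -6 or x = -5.

x = -6 or x = -5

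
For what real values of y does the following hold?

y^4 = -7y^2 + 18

y = -1.4142 or y = 1.4142

Let u = y^2. The equation becomes u^2 + 7u - 18 = 0.
Factor: (u - 2)(u + 9) = 0, so u = 2 or u = -9.
y^2 = 2 gives y = +/-sqrt(2) ~= +/-1.4142.
y^2 = -9 < 0 has no real solution.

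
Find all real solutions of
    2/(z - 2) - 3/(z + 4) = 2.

z = -5.3197 or z = 2.8197

Multiply both sides by (z - 2)(z + 4):
2(z + 4) - 3(z - 2) = 2(z - 2)(z + 4).
Expand and collect terms: 2z² + 5z - 30 = 0.
By the quadratic formula, z = (-5 ± √265) / 4, so z ≈ 2.8197 or z ≈ -5.3197.
Neither value makes a denominator zero (z ≠ 2, z ≠ -4), so both are valid.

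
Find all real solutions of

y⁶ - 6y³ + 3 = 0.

y = 0.8196 or y = 1.7598

Let u = y³. The equation becomes u² - 6u + 3 = 0.
By the quadratic formula, u = √(6) + 3 or u = 3 - √(6).
y³ = √(6) + 3 gives y = ∛(√(6) + 3) ≈ 1.7598.
y³ = 3 - √(6) gives y = ∛(3 - √(6)) ≈ 0.8196.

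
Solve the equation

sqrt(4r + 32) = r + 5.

r = 1

Square both sides: 4r + 32 = (r + 5)^2.
Expand and rearrange: r^2 + 6r - 7 = 0.
Solving gives r = 1 or r = -7.
Check each candidate in the original equation:
  r = 1: sqrt(36) = 6, while r + 5 = 6 — valid.
  r = -7: sqrt(4) = 2, while r + 5 = -2 — extraneous.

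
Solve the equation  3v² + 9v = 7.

v = -3.6409 or v = 0.6409

Rearrange to standard form: 3v² + 9v - 7 = 0.
Discriminant: (9)² − 4·3·(-7) = 165.
Quadratic formula: v = (-9 ± √165) / 6.
So v = -3/2 + √(165)/6 ≈ 0.6409 or v = -√(165)/6 - 3/2 ≈ -3.6409.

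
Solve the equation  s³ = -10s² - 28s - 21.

s = -5.7913 or s = -3 or s = -1.2087

Rearrange: s³ + 10s² + 28s + 21 = 0.
Possible rational roots are divisors of 21. Testing s = -3 gives 0, so (s + 3) is a factor.
Divide: s³ + 10s² + 28s + 21 = (s + 3)(s² + 7s + 7).
Apply the quadratic formula to s² + 7s + 7 = 0: s = (-7 ± √21)/2, i.e. s ≈ -1.2087 or s ≈ -5.7913.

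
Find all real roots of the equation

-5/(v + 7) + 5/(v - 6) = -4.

v = -5.599 or v = 4.599

Multiply both sides by (v + 7)(v - 6):
-5(v - 6) + 5(v + 7) = -4(v + 7)(v - 6).
Expand and collect terms: -4v² - 4v + 103 = 0.
By the quadratic formula, v = (4 ± √1664) / -8, so v ≈ -5.599 or v ≈ 4.599.
Neither value makes a denominator zero (v ≠ -7, v ≠ 6), so both are valid.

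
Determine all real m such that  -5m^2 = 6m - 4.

m = -1.677 or m = 0.477

Rearrange to standard form: -5m^2 - 6m + 4 = 0.
Discriminant: (-6)^2 - 4*(-5)*4 = 116.
Quadratic formula: m = (6 +/- sqrt(116)) / (-10).
So m = -sqrt(29)/5 - 3/5 ~= -1.677 or m = -3/5 + sqrt(29)/5 ~= 0.477.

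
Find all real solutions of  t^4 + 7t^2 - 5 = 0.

Let u = t^2. The equation becomes u^2 + 7u - 5 = 0.
By the quadratic formula, u = -7/2 + sqrt(69)/2 or u = -sqrt(69)/2 - 7/2.
t^2 = -7/2 + sqrt(69)/2 gives t = +/-sqrt(-7/2 + sqrt(69)/2) ~= +/-0.8083.
t^2 = -sqrt(69)/2 - 7/2 < 0 has no real solution.

t = -0.8083 or t = 0.8083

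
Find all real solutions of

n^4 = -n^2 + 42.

Let u = n^2. The equation becomes u^2 + u - 42 = 0.
Factor: (u - 6)(u + 7) = 0, so u = 6 or u = -7.
n^2 = 6 gives n = +/-sqrt(6) ~= +/-2.4495.
n^2 = -7 < 0 has no real solution.

n = -2.4495 or n = 2.4495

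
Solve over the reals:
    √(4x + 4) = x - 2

x = 8

Square both sides: 4x + 4 = (x - 2)².
Expand and rearrange: x² - 8x = 0.
Solving gives x = 8 or x = 0.
Check each candidate in the original equation:
  x = 8: √(36) = 6, while x - 2 = 6 — valid.
  x = 0: √(4) = 2, while x - 2 = -2 — extraneous.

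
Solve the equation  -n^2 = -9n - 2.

n = -0.217 or n = 9.217

Rearrange to standard form: -n^2 + 9n + 2 = 0.
Discriminant: (9)^2 - 4*(-1)*2 = 89.
Quadratic formula: n = (-9 +/- sqrt(89)) / (-2).
So n = 9/2 - sqrt(89)/2 ~= -0.217 or n = 9/2 + sqrt(89)/2 ~= 9.217.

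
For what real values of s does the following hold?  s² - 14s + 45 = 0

s = 5 or s = 9

Factor: (s - 9)(s - 5) = 0.
So s = 9 or s = 5.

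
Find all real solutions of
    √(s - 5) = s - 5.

Square both sides: s - 5 = (s - 5)².
Expand and rearrange: s² - 11s + 30 = 0.
Solving gives s = 6 or s = 5.
Check each candidate in the original equation:
  s = 6: √(1) = 1, while s - 5 = 1 — valid.
  s = 5: √(0) = 0, while s - 5 = 0 — valid.

s = 5 or s = 6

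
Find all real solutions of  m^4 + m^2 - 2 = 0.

Let u = m^2. The equation becomes u^2 + u - 2 = 0.
Factor: (u + 2)(u - 1) = 0, so u = -2 or u = 1.
m^2 = -2 < 0 has no real solution.
m^2 = 1 gives m = +/-1.

m = -1 or m = 1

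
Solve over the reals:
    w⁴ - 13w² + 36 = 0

w = -3 or w = -2 or w = 2 or w = 3

Let u = w². The equation becomes u² - 13u + 36 = 0.
Factor: (u - 4)(u - 9) = 0, so u = 4 or u = 9.
w² = 4 gives w = ±2.
w² = 9 gives w = ±3.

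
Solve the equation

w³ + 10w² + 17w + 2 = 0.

Possible rational roots are divisors of 2. Testing w = -2 gives 0, so (w + 2) is a factor.
Divide: w³ + 10w² + 17w + 2 = (w + 2)(w² + 8w + 1).
Apply the quadratic formula to w² + 8w + 1 = 0: w = (-8 ± √60)/2, i.e. w ≈ -0.127 or w ≈ -7.873.

w = -7.873 or w = -2 or w = -0.127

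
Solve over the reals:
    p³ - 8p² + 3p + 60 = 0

Possible rational roots are divisors of 60. Testing p = 5 gives 0, so (p - 5) is a factor.
Divide: p³ - 8p² + 3p + 60 = (p - 5)(p² - 3p - 12).
Apply the quadratic formula to p² - 3p - 12 = 0: p = (3 ± √57)/2, i.e. p ≈ 5.2749 or p ≈ -2.2749.

p = -2.2749 or p = 5 or p = 5.2749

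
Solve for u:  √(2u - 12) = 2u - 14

Square both sides: 2u - 12 = (2u - 14)².
Expand and rearrange: 4u² - 58u + 208 = 0.
Solving gives u = 8 or u = 6.5.
Check each candidate in the original equation:
  u = 8: √(4) = 2, while 2u - 14 = 2 — valid.
  u = 6.5: √(1) = 1, while 2u - 14 = -1 — extraneous.

u = 8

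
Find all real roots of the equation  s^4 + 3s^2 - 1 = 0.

Let u = s^2. The equation becomes u^2 + 3u - 1 = 0.
By the quadratic formula, u = -3/2 + sqrt(13)/2 or u = -sqrt(13)/2 - 3/2.
s^2 = -3/2 + sqrt(13)/2 gives s = +/-sqrt(-3/2 + sqrt(13)/2) ~= +/-0.5503.
s^2 = -sqrt(13)/2 - 3/2 < 0 has no real solution.

s = -0.5503 or s = 0.5503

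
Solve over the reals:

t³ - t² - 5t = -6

t = -2.3028 or t = 1.3028 or t = 2

Rearrange: t³ - t² - 5t + 6 = 0.
Possible rational roots are divisors of 6. Testing t = 2 gives 0, so (t - 2) is a factor.
Divide: t³ - t² - 5t + 6 = (t - 2)(t² + t - 3).
Apply the quadratic formula to t² + t - 3 = 0: t = (-1 ± √13)/2, i.e. t ≈ 1.3028 or t ≈ -2.3028.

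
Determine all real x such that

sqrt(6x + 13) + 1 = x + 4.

Isolate the radical: sqrt(6x + 13) = x + 3.
Square both sides: 6x + 13 = (x + 3)^2.
Expand and rearrange: x^2 - 4 = 0.
Solving gives x = 2 or x = -2.
Check each candidate in the original equation:
  x = 2: sqrt(25) = 5, while x + 3 = 5 — valid.
  x = -2: sqrt(1) = 1, while x + 3 = 1 — valid.

x = -2 or x = 2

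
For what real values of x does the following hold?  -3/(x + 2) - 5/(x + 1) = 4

x = -3.5 or x = -1.5

Multiply both sides by (x + 2)(x + 1):
-3(x + 1) - 5(x + 2) = 4(x + 2)(x + 1).
Expand and collect terms: 4x^2 + 20x + 21 = 0.
Factor or apply the quadratic formula: x = -1.5 or x = -3.5.
Neither value makes a denominator zero (x != -2, x != -1), so both are valid.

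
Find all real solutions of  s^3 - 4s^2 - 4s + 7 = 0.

Possible rational roots are divisors of 7. Testing s = 1 gives 0, so (s - 1) is a factor.
Divide: s^3 - 4s^2 - 4s + 7 = (s - 1)(s^2 - 3s - 7).
Apply the quadratic formula to s^2 - 3s - 7 = 0: s = (3 +/- sqrt(37))/2, i.e. s ~= 4.5414 or s ~= -1.5414.

s = -1.5414 or s = 1 or s = 4.5414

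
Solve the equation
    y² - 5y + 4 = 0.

Factor: (y - 4)(y - 1) = 0.
So y = 4 or y = 1.

y = 1 or y = 4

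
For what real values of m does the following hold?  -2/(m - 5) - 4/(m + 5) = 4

m = -6.0474 or m = 4.5474

Multiply both sides by (m - 5)(m + 5):
-2(m + 5) - 4(m - 5) = 4(m - 5)(m + 5).
Expand and collect terms: 4m^2 + 6m - 110 = 0.
By the quadratic formula, m = (-6 +/- sqrt(1796)) / 8, so m ~= 4.5474 or m ~= -6.0474.
Neither value makes a denominator zero (m != 5, m != -5), so both are valid.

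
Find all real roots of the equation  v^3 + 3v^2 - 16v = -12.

v = -6 or v = 1 or v = 2

Rearrange: v^3 + 3v^2 - 16v + 12 = 0.
Possible rational roots are divisors of 12. Testing v = 2 gives 0, so (v - 2) is a factor.
Divide: v^3 + 3v^2 - 16v + 12 = (v - 2)(v^2 + 5v - 6).
Factor the quadratic: v = 1 or v = -6.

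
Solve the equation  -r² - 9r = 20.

r = -5 or r = -4

Bring every term to one side: -r² - 9r - 20 = 0.
Factor: -1(r + 5)(r + 4) = 0.
So r = -5 or r = -4.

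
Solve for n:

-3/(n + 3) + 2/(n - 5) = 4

Multiply both sides by (n + 3)(n - 5):
-3(n - 5) + 2(n + 3) = 4(n + 3)(n - 5).
Expand and collect terms: 4n^2 - 7n - 81 = 0.
By the quadratic formula, n = (7 +/- sqrt(1345)) / 8, so n ~= 5.4593 or n ~= -3.7093.
Neither value makes a denominator zero (n != -3, n != 5), so both are valid.

n = -3.7093 or n = 5.4593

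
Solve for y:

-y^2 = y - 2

y = -2 or y = 1

Bring every term to one side: -y^2 - y + 2 = 0.
Factor: -1(y - 1)(y + 2) = 0.
So y = 1 or y = -2.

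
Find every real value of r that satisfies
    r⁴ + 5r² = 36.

Let u = r². The equation becomes u² + 5u - 36 = 0.
Factor: (u + 9)(u - 4) = 0, so u = -9 or u = 4.
r² = -9 < 0 has no real solution.
r² = 4 gives r = ±2.

r = -2 or r = 2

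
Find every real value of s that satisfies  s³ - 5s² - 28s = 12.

s = -3 or s = -0.4721 or s = 8.4721

Rearrange: s³ - 5s² - 28s - 12 = 0.
Possible rational roots are divisors of -12. Testing s = -3 gives 0, so (s + 3) is a factor.
Divide: s³ - 5s² - 28s - 12 = (s + 3)(s² - 8s - 4).
Apply the quadratic formula to s² - 8s - 4 = 0: s = (8 ± √80)/2, i.e. s ≈ 8.4721 or s ≈ -0.4721.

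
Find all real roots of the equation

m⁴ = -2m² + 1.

m = -0.6436 or m = 0.6436

Let u = m². The equation becomes u² + 2u - 1 = 0.
By the quadratic formula, u = -1 + √(2) or u = -√(2) - 1.
m² = -1 + √(2) gives m = ±√(-1 + √(2)) ≈ ±0.6436.
m² = -√(2) - 1 < 0 has no real solution.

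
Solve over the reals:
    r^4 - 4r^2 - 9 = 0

r = -2.3676 or r = 2.3676

Let u = r^2. The equation becomes u^2 - 4u - 9 = 0.
By the quadratic formula, u = 2 + sqrt(13) or u = 2 - sqrt(13).
r^2 = 2 + sqrt(13) gives r = +/-sqrt(2 + sqrt(13)) ~= +/-2.3676.
r^2 = 2 - sqrt(13) < 0 has no real solution.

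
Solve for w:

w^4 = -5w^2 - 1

No real solutions.

Let u = w^2. The equation becomes u^2 + 5u + 1 = 0.
By the quadratic formula, u = -5/2 + sqrt(21)/2 or u = -5/2 - sqrt(21)/2.
w^2 = -5/2 + sqrt(21)/2 < 0 has no real solution.
w^2 = -5/2 - sqrt(21)/2 < 0 has no real solution.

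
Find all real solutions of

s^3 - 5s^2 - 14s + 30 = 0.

s = -3 or s = 1.5505 or s = 6.4495

Possible rational roots are divisors of 30. Testing s = -3 gives 0, so (s + 3) is a factor.
Divide: s^3 - 5s^2 - 14s + 30 = (s + 3)(s^2 - 8s + 10).
Apply the quadratic formula to s^2 - 8s + 10 = 0: s = (8 +/- sqrt(24))/2, i.e. s ~= 6.4495 or s ~= 1.5505.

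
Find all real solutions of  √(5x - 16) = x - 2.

x = 4 or x = 5

Square both sides: 5x - 16 = (x - 2)².
Expand and rearrange: x² - 9x + 20 = 0.
Solving gives x = 5 or x = 4.
Check each candidate in the original equation:
  x = 5: √(9) = 3, while x - 2 = 3 — valid.
  x = 4: √(4) = 2, while x - 2 = 2 — valid.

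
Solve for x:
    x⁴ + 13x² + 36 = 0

Let u = x². The equation becomes u² + 13u + 36 = 0.
Factor: (u + 9)(u + 4) = 0, so u = -9 or u = -4.
x² = -9 < 0 has no real solution.
x² = -4 < 0 has no real solution.

No real solutions.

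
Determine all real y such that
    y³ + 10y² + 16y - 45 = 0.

Possible rational roots are divisors of -45. Testing y = -5 gives 0, so (y + 5) is a factor.
Divide: y³ + 10y² + 16y - 45 = (y + 5)(y² + 5y - 9).
Apply the quadratic formula to y² + 5y - 9 = 0: y = (-5 ± √61)/2, i.e. y ≈ 1.4051 or y ≈ -6.4051.

y = -6.4051 or y = -5 or y = 1.4051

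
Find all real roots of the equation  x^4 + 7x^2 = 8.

x = -1 or x = 1

Let u = x^2. The equation becomes u^2 + 7u - 8 = 0.
Factor: (u + 8)(u - 1) = 0, so u = -8 or u = 1.
x^2 = -8 < 0 has no real solution.
x^2 = 1 gives x = +/-1.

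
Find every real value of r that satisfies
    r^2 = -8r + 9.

r = -9 or r = 1

Bring every term to one side: r^2 + 8r - 9 = 0.
Factor: (r + 9)(r - 1) = 0.
So r = -9 or r = 1.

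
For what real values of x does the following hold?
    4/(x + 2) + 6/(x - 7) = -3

x = -3.6419 or x = 5.3086

Multiply both sides by (x + 2)(x - 7):
4(x - 7) + 6(x + 2) = -3(x + 2)(x - 7).
Expand and collect terms: -3x^2 + 5x + 58 = 0.
By the quadratic formula, x = (-5 +/- sqrt(721)) / -6, so x ~= -3.6419 or x ~= 5.3086.
Neither value makes a denominator zero (x != -2, x != 7), so both are valid.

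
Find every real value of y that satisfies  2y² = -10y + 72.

Bring every term to one side: 2y² + 10y - 72 = 0.
Factor: 2(y - 4)(y + 9) = 0.
So y = 4 or y = -9.

y = -9 or y = 4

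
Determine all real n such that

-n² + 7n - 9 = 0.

Discriminant: (7)² − 4·(-1)·(-9) = 13.
Quadratic formula: n = (-7 ± √13) / (-2).
So n = 7/2 - √(13)/2 ≈ 1.6972 or n = √(13)/2 + 7/2 ≈ 5.3028.

n = 1.6972 or n = 5.3028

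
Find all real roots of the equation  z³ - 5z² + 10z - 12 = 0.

z = 3

Possible rational roots are divisors of -12. Testing z = 3 gives 0, so (z - 3) is a factor.
Divide: z³ - 5z² + 10z - 12 = (z - 3)(z² - 2z + 4).
The quadratic z² - 2z + 4 has discriminant -12 < 0, so no further real roots.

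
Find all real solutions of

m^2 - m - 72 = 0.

Factor: (m - 9)(m + 8) = 0.
So m = 9 or m = -8.

m = -8 or m = 9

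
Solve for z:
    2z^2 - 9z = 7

z = -0.6762 or z = 5.1762

Rearrange to standard form: 2z^2 - 9z - 7 = 0.
Discriminant: (-9)^2 - 4*2*(-7) = 137.
Quadratic formula: z = (9 +/- sqrt(137)) / 4.
So z = 9/4 + sqrt(137)/4 ~= 5.1762 or z = 9/4 - sqrt(137)/4 ~= -0.6762.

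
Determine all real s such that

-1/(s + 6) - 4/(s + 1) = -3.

Multiply both sides by (s + 6)(s + 1):
-(s + 1) - 4(s + 6) = -3(s + 6)(s + 1).
Expand and collect terms: -3s² - 16s + 7 = 0.
By the quadratic formula, s = (16 ± √340) / -6, so s ≈ -5.7398 or s ≈ 0.4065.
Neither value makes a denominator zero (s ≠ -6, s ≠ -1), so both are valid.

s = -5.7398 or s = 0.4065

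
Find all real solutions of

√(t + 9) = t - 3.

Square both sides: t + 9 = (t - 3)².
Expand and rearrange: t² - 7t = 0.
Solving gives t = 7 or t = 0.
Check each candidate in the original equation:
  t = 7: √(16) = 4, while t - 3 = 4 — valid.
  t = 0: √(9) = 3, while t - 3 = -3 — extraneous.

t = 7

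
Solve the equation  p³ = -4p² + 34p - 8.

p = -8.2426 or p = 0.2426 or p = 4

Rearrange: p³ + 4p² - 34p + 8 = 0.
Possible rational roots are divisors of 8. Testing p = 4 gives 0, so (p - 4) is a factor.
Divide: p³ + 4p² - 34p + 8 = (p - 4)(p² + 8p - 2).
Apply the quadratic formula to p² + 8p - 2 = 0: p = (-8 ± √72)/2, i.e. p ≈ 0.2426 or p ≈ -8.2426.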